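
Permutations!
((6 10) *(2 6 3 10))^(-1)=(2 6)(3 10)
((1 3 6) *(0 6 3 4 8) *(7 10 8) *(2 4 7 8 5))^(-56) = ((0 6 1 7 10 5 2 4 8))^(-56) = (0 4 5 7 6 8 2 10 1)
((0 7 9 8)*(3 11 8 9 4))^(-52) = ((0 7 4 3 11 8))^(-52) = (0 4 11)(3 8 7)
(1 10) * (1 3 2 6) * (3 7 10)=(1 3 2 6)(7 10)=[0, 3, 6, 2, 4, 5, 1, 10, 8, 9, 7]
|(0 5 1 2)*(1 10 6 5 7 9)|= 15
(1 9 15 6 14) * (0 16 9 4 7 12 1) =(0 16 9 15 6 14)(1 4 7 12) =[16, 4, 2, 3, 7, 5, 14, 12, 8, 15, 10, 11, 1, 13, 0, 6, 9]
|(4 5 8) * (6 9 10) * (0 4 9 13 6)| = 6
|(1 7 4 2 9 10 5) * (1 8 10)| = |(1 7 4 2 9)(5 8 10)| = 15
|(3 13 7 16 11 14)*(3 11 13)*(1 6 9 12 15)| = |(1 6 9 12 15)(7 16 13)(11 14)| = 30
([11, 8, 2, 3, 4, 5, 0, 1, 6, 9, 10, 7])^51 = (0 1)(6 7)(8 11)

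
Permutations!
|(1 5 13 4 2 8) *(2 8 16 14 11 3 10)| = 30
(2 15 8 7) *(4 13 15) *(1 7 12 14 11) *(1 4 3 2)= [0, 7, 3, 2, 13, 5, 6, 1, 12, 9, 10, 4, 14, 15, 11, 8]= (1 7)(2 3)(4 13 15 8 12 14 11)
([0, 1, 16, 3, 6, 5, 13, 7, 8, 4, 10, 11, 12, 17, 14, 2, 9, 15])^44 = [0, 1, 6, 3, 15, 5, 2, 7, 8, 17, 10, 11, 12, 16, 14, 4, 13, 9]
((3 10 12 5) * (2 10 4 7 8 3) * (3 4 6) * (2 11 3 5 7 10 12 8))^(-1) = ((2 12 7)(3 6 5 11)(4 10 8))^(-1) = (2 7 12)(3 11 5 6)(4 8 10)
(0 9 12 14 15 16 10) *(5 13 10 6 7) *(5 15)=(0 9 12 14 5 13 10)(6 7 15 16)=[9, 1, 2, 3, 4, 13, 7, 15, 8, 12, 0, 11, 14, 10, 5, 16, 6]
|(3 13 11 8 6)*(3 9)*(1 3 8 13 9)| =|(1 3 9 8 6)(11 13)| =10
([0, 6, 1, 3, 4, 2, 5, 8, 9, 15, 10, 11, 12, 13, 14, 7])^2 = (1 5)(2 6)(7 9)(8 15)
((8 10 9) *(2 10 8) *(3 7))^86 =(2 9 10)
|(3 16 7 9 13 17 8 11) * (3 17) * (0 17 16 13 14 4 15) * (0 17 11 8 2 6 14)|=|(0 11 16 7 9)(2 6 14 4 15 17)(3 13)|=30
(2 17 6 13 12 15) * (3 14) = (2 17 6 13 12 15)(3 14) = [0, 1, 17, 14, 4, 5, 13, 7, 8, 9, 10, 11, 15, 12, 3, 2, 16, 6]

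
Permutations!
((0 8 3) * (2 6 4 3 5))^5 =((0 8 5 2 6 4 3))^5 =(0 4 2 8 3 6 5)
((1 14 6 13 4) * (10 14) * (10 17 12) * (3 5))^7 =((1 17 12 10 14 6 13 4)(3 5))^7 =(1 4 13 6 14 10 12 17)(3 5)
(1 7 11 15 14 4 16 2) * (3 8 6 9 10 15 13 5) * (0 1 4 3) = [1, 7, 4, 8, 16, 0, 9, 11, 6, 10, 15, 13, 12, 5, 3, 14, 2] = (0 1 7 11 13 5)(2 4 16)(3 8 6 9 10 15 14)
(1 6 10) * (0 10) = (0 10 1 6) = [10, 6, 2, 3, 4, 5, 0, 7, 8, 9, 1]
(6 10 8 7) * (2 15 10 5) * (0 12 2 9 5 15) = (0 12 2)(5 9)(6 15 10 8 7) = [12, 1, 0, 3, 4, 9, 15, 6, 7, 5, 8, 11, 2, 13, 14, 10]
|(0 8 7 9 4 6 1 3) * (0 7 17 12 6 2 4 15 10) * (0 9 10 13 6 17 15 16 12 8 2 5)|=12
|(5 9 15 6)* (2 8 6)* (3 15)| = 7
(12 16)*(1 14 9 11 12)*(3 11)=(1 14 9 3 11 12 16)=[0, 14, 2, 11, 4, 5, 6, 7, 8, 3, 10, 12, 16, 13, 9, 15, 1]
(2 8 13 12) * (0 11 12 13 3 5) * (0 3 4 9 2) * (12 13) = [11, 1, 8, 5, 9, 3, 6, 7, 4, 2, 10, 13, 0, 12] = (0 11 13 12)(2 8 4 9)(3 5)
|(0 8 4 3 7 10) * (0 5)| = 7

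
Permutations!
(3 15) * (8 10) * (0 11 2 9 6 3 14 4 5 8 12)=[11, 1, 9, 15, 5, 8, 3, 7, 10, 6, 12, 2, 0, 13, 4, 14]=(0 11 2 9 6 3 15 14 4 5 8 10 12)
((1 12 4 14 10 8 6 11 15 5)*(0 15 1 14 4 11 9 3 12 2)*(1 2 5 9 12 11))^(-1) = (0 2 11 3 9 15)(1 12 6 8 10 14 5)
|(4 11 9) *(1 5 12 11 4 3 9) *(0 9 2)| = |(0 9 3 2)(1 5 12 11)| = 4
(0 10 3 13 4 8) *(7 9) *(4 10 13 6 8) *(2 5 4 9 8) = (0 13 10 3 6 2 5 4 9 7 8) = [13, 1, 5, 6, 9, 4, 2, 8, 0, 7, 3, 11, 12, 10]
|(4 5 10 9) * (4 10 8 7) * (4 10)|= 6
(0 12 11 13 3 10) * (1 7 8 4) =[12, 7, 2, 10, 1, 5, 6, 8, 4, 9, 0, 13, 11, 3] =(0 12 11 13 3 10)(1 7 8 4)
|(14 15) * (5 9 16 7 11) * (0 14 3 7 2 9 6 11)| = |(0 14 15 3 7)(2 9 16)(5 6 11)| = 15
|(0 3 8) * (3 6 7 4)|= 6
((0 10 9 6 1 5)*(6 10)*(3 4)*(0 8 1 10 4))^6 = (10)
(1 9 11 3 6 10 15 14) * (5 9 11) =(1 11 3 6 10 15 14)(5 9) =[0, 11, 2, 6, 4, 9, 10, 7, 8, 5, 15, 3, 12, 13, 1, 14]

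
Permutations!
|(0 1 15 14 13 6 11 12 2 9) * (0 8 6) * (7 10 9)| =40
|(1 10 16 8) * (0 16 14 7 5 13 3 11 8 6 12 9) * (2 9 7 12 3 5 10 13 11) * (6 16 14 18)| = |(0 14 12 7 10 18 6 3 2 9)(1 13 5 11 8)| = 10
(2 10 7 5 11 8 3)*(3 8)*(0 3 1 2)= (0 3)(1 2 10 7 5 11)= [3, 2, 10, 0, 4, 11, 6, 5, 8, 9, 7, 1]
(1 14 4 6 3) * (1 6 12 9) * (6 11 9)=(1 14 4 12 6 3 11 9)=[0, 14, 2, 11, 12, 5, 3, 7, 8, 1, 10, 9, 6, 13, 4]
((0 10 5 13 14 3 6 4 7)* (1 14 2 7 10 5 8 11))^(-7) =(0 2 5 7 13)(1 14 3 6 4 10 8 11)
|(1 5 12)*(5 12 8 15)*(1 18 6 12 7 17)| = 3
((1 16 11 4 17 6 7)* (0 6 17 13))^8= (17)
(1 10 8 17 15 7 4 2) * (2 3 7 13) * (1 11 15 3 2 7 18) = (1 10 8 17 3 18)(2 11 15 13 7 4) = [0, 10, 11, 18, 2, 5, 6, 4, 17, 9, 8, 15, 12, 7, 14, 13, 16, 3, 1]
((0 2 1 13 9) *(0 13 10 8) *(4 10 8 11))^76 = ((0 2 1 8)(4 10 11)(9 13))^76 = (13)(4 10 11)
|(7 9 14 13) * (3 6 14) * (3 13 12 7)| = 7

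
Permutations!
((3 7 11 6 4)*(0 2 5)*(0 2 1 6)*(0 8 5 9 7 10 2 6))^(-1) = (0 1)(2 10 3 4 6 5 8 11 7 9) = ((0 1)(2 9 7 11 8 5 6 4 3 10))^(-1)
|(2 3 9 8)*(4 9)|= 5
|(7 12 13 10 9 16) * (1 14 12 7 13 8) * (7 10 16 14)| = |(1 7 10 9 14 12 8)(13 16)| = 14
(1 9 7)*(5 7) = (1 9 5 7) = [0, 9, 2, 3, 4, 7, 6, 1, 8, 5]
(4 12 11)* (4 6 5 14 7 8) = (4 12 11 6 5 14 7 8) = [0, 1, 2, 3, 12, 14, 5, 8, 4, 9, 10, 6, 11, 13, 7]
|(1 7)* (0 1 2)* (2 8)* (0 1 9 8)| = 6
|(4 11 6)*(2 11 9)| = 5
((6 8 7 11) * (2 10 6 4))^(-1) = (2 4 11 7 8 6 10) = ((2 10 6 8 7 11 4))^(-1)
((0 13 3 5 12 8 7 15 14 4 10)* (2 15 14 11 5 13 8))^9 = (0 14)(2 12 5 11 15)(3 13)(4 8)(7 10)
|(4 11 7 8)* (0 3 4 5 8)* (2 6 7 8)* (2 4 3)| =|(0 2 6 7)(4 11 8 5)| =4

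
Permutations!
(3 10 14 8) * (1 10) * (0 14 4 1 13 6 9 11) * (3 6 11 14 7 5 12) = (0 7 5 12 3 13 11)(1 10 4)(6 9 14 8) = [7, 10, 2, 13, 1, 12, 9, 5, 6, 14, 4, 0, 3, 11, 8]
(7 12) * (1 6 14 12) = (1 6 14 12 7) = [0, 6, 2, 3, 4, 5, 14, 1, 8, 9, 10, 11, 7, 13, 12]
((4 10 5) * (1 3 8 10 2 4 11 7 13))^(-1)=(1 13 7 11 5 10 8 3)(2 4)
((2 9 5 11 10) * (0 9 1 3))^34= ((0 9 5 11 10 2 1 3))^34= (0 5 10 1)(2 3 9 11)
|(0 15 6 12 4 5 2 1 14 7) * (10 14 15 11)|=35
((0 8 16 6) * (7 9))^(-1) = ((0 8 16 6)(7 9))^(-1) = (0 6 16 8)(7 9)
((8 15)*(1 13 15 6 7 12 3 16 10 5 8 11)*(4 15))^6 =(1 13 4 15 11)(3 7 8 10)(5 16 12 6)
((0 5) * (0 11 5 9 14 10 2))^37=((0 9 14 10 2)(5 11))^37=(0 14 2 9 10)(5 11)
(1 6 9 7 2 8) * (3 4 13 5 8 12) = (1 6 9 7 2 12 3 4 13 5 8) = [0, 6, 12, 4, 13, 8, 9, 2, 1, 7, 10, 11, 3, 5]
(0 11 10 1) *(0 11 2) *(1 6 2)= (0 1 11 10 6 2)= [1, 11, 0, 3, 4, 5, 2, 7, 8, 9, 6, 10]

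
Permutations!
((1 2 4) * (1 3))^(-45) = (1 3 4 2)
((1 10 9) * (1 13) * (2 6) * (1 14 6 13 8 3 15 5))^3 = (1 8 5 9 15 10 3)(2 6 14 13)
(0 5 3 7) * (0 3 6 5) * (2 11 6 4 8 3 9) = (2 11 6 5 4 8 3 7 9) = [0, 1, 11, 7, 8, 4, 5, 9, 3, 2, 10, 6]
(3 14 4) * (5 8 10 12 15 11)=(3 14 4)(5 8 10 12 15 11)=[0, 1, 2, 14, 3, 8, 6, 7, 10, 9, 12, 5, 15, 13, 4, 11]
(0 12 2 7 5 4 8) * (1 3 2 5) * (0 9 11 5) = (0 12)(1 3 2 7)(4 8 9 11 5) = [12, 3, 7, 2, 8, 4, 6, 1, 9, 11, 10, 5, 0]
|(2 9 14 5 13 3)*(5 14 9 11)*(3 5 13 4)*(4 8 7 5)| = 15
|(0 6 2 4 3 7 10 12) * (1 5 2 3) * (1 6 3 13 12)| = 11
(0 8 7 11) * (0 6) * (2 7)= [8, 1, 7, 3, 4, 5, 0, 11, 2, 9, 10, 6]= (0 8 2 7 11 6)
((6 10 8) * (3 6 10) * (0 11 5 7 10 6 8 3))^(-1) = ((0 11 5 7 10 3 8 6))^(-1) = (0 6 8 3 10 7 5 11)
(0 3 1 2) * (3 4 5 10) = (0 4 5 10 3 1 2) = [4, 2, 0, 1, 5, 10, 6, 7, 8, 9, 3]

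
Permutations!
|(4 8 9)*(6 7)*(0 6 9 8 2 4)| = 4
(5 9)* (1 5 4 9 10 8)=(1 5 10 8)(4 9)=[0, 5, 2, 3, 9, 10, 6, 7, 1, 4, 8]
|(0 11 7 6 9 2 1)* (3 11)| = 8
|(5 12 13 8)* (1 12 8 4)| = |(1 12 13 4)(5 8)| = 4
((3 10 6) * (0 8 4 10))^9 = (0 10)(3 4)(6 8)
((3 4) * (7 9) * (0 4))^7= ((0 4 3)(7 9))^7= (0 4 3)(7 9)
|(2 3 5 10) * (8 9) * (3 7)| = 10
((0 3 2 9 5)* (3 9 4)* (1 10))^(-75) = (1 10)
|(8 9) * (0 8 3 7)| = 5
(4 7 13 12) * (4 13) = [0, 1, 2, 3, 7, 5, 6, 4, 8, 9, 10, 11, 13, 12] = (4 7)(12 13)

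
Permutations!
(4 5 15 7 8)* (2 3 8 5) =(2 3 8 4)(5 15 7) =[0, 1, 3, 8, 2, 15, 6, 5, 4, 9, 10, 11, 12, 13, 14, 7]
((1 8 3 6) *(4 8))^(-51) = (1 6 3 8 4)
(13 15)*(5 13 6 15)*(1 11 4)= (1 11 4)(5 13)(6 15)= [0, 11, 2, 3, 1, 13, 15, 7, 8, 9, 10, 4, 12, 5, 14, 6]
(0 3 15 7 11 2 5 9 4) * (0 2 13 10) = (0 3 15 7 11 13 10)(2 5 9 4) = [3, 1, 5, 15, 2, 9, 6, 11, 8, 4, 0, 13, 12, 10, 14, 7]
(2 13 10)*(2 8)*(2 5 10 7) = [0, 1, 13, 3, 4, 10, 6, 2, 5, 9, 8, 11, 12, 7] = (2 13 7)(5 10 8)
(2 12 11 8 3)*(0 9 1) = [9, 0, 12, 2, 4, 5, 6, 7, 3, 1, 10, 8, 11] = (0 9 1)(2 12 11 8 3)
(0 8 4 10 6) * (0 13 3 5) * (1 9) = (0 8 4 10 6 13 3 5)(1 9) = [8, 9, 2, 5, 10, 0, 13, 7, 4, 1, 6, 11, 12, 3]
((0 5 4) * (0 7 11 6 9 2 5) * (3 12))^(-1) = (2 9 6 11 7 4 5)(3 12) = ((2 5 4 7 11 6 9)(3 12))^(-1)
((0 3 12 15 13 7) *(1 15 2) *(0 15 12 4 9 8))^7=(0 4 8 3 9)(1 12 2)(7 15 13)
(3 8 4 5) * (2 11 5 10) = (2 11 5 3 8 4 10) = [0, 1, 11, 8, 10, 3, 6, 7, 4, 9, 2, 5]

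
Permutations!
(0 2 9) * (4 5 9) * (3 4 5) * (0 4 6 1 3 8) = (0 2 5 9 4 8)(1 3 6) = [2, 3, 5, 6, 8, 9, 1, 7, 0, 4]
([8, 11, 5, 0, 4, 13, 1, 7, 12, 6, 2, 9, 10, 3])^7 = (0 3 13 5 2 10 12 8)(1 6 9 11)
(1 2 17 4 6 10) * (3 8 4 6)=(1 2 17 6 10)(3 8 4)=[0, 2, 17, 8, 3, 5, 10, 7, 4, 9, 1, 11, 12, 13, 14, 15, 16, 6]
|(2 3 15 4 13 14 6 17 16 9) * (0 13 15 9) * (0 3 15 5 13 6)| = 12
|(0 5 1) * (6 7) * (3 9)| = |(0 5 1)(3 9)(6 7)| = 6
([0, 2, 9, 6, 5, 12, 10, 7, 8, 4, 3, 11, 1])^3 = (1 4)(2 5)(9 12)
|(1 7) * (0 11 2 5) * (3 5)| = 10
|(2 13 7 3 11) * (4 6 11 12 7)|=|(2 13 4 6 11)(3 12 7)|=15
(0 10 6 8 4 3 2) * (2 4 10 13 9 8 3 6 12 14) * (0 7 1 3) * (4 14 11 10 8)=[13, 3, 7, 14, 6, 5, 0, 1, 8, 4, 12, 10, 11, 9, 2]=(0 13 9 4 6)(1 3 14 2 7)(10 12 11)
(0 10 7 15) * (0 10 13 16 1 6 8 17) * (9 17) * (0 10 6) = [13, 0, 2, 3, 4, 5, 8, 15, 9, 17, 7, 11, 12, 16, 14, 6, 1, 10] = (0 13 16 1)(6 8 9 17 10 7 15)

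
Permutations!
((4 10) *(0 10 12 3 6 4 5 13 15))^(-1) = (0 15 13 5 10)(3 12 4 6)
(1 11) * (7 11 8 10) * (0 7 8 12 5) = (0 7 11 1 12 5)(8 10) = [7, 12, 2, 3, 4, 0, 6, 11, 10, 9, 8, 1, 5]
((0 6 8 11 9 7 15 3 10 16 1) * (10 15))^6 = (0 10 11)(1 7 8)(6 16 9)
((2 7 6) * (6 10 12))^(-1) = (2 6 12 10 7)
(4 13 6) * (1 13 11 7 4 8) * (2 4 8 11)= (1 13 6 11 7 8)(2 4)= [0, 13, 4, 3, 2, 5, 11, 8, 1, 9, 10, 7, 12, 6]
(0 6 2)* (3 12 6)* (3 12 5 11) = (0 12 6 2)(3 5 11) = [12, 1, 0, 5, 4, 11, 2, 7, 8, 9, 10, 3, 6]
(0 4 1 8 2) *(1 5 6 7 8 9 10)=(0 4 5 6 7 8 2)(1 9 10)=[4, 9, 0, 3, 5, 6, 7, 8, 2, 10, 1]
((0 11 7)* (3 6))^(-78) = (11)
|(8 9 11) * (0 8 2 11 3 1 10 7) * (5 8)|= 8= |(0 5 8 9 3 1 10 7)(2 11)|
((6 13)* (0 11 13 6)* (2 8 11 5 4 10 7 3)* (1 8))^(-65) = (0 5 4 10 7 3 2 1 8 11 13)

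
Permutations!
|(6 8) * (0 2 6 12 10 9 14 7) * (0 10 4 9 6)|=8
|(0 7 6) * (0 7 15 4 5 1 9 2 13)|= |(0 15 4 5 1 9 2 13)(6 7)|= 8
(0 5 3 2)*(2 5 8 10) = (0 8 10 2)(3 5) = [8, 1, 0, 5, 4, 3, 6, 7, 10, 9, 2]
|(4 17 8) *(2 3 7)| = |(2 3 7)(4 17 8)| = 3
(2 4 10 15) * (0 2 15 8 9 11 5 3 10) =(15)(0 2 4)(3 10 8 9 11 5) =[2, 1, 4, 10, 0, 3, 6, 7, 9, 11, 8, 5, 12, 13, 14, 15]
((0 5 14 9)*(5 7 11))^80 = (0 11 14)(5 9 7)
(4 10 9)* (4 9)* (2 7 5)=(2 7 5)(4 10)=[0, 1, 7, 3, 10, 2, 6, 5, 8, 9, 4]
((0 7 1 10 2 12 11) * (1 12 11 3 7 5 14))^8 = (0 5 14 1 10 2 11)(3 12 7)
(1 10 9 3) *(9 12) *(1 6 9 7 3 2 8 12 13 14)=(1 10 13 14)(2 8 12 7 3 6 9)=[0, 10, 8, 6, 4, 5, 9, 3, 12, 2, 13, 11, 7, 14, 1]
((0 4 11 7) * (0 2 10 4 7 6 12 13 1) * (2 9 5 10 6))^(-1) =((0 7 9 5 10 4 11 2 6 12 13 1))^(-1) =(0 1 13 12 6 2 11 4 10 5 9 7)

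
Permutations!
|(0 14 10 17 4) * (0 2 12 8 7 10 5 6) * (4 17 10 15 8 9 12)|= |(17)(0 14 5 6)(2 4)(7 15 8)(9 12)|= 12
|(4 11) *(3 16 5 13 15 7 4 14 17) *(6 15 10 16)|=8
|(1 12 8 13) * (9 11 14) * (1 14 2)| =8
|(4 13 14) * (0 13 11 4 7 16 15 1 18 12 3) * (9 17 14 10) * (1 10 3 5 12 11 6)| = |(0 13 3)(1 18 11 4 6)(5 12)(7 16 15 10 9 17 14)| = 210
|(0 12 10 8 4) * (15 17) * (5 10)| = 6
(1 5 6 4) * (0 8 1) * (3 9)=(0 8 1 5 6 4)(3 9)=[8, 5, 2, 9, 0, 6, 4, 7, 1, 3]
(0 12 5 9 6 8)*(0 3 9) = (0 12 5)(3 9 6 8) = [12, 1, 2, 9, 4, 0, 8, 7, 3, 6, 10, 11, 5]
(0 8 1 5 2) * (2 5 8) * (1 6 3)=(0 2)(1 8 6 3)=[2, 8, 0, 1, 4, 5, 3, 7, 6]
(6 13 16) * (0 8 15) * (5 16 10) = (0 8 15)(5 16 6 13 10) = [8, 1, 2, 3, 4, 16, 13, 7, 15, 9, 5, 11, 12, 10, 14, 0, 6]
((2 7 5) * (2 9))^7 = ((2 7 5 9))^7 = (2 9 5 7)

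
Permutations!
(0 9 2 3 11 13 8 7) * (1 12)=(0 9 2 3 11 13 8 7)(1 12)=[9, 12, 3, 11, 4, 5, 6, 0, 7, 2, 10, 13, 1, 8]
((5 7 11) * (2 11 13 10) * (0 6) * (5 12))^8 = (2 11 12 5 7 13 10)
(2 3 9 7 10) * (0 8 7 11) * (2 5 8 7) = [7, 1, 3, 9, 4, 8, 6, 10, 2, 11, 5, 0] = (0 7 10 5 8 2 3 9 11)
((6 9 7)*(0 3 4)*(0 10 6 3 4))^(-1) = (0 3 7 9 6 10 4) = ((0 4 10 6 9 7 3))^(-1)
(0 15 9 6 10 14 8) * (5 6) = (0 15 9 5 6 10 14 8) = [15, 1, 2, 3, 4, 6, 10, 7, 0, 5, 14, 11, 12, 13, 8, 9]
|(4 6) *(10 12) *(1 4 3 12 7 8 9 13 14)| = |(1 4 6 3 12 10 7 8 9 13 14)| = 11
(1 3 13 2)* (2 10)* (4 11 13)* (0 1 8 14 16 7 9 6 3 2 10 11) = (0 1 2 8 14 16 7 9 6 3 4)(11 13) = [1, 2, 8, 4, 0, 5, 3, 9, 14, 6, 10, 13, 12, 11, 16, 15, 7]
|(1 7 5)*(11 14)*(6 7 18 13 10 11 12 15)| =|(1 18 13 10 11 14 12 15 6 7 5)| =11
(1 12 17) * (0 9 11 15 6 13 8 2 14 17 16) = (0 9 11 15 6 13 8 2 14 17 1 12 16) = [9, 12, 14, 3, 4, 5, 13, 7, 2, 11, 10, 15, 16, 8, 17, 6, 0, 1]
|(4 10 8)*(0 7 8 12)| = 6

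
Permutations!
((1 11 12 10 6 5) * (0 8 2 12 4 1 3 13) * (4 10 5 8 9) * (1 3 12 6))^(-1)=(0 13 3 4 9)(1 10 11)(2 8 6)(5 12)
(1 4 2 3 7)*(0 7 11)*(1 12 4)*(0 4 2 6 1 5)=(0 7 12 2 3 11 4 6 1 5)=[7, 5, 3, 11, 6, 0, 1, 12, 8, 9, 10, 4, 2]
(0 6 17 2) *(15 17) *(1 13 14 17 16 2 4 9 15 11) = (0 6 11 1 13 14 17 4 9 15 16 2) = [6, 13, 0, 3, 9, 5, 11, 7, 8, 15, 10, 1, 12, 14, 17, 16, 2, 4]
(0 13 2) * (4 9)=(0 13 2)(4 9)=[13, 1, 0, 3, 9, 5, 6, 7, 8, 4, 10, 11, 12, 2]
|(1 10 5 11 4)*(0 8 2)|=15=|(0 8 2)(1 10 5 11 4)|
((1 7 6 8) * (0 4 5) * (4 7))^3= ((0 7 6 8 1 4 5))^3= (0 8 5 6 4 7 1)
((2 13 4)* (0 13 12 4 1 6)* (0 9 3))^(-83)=(0 13 1 6 9 3)(2 12 4)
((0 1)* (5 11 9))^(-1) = (0 1)(5 9 11)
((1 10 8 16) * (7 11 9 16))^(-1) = ((1 10 8 7 11 9 16))^(-1) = (1 16 9 11 7 8 10)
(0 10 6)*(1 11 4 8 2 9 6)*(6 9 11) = (0 10 1 6)(2 11 4 8) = [10, 6, 11, 3, 8, 5, 0, 7, 2, 9, 1, 4]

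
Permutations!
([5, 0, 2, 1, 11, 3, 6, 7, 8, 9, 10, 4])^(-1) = [1, 3, 2, 5, 11, 0, 6, 7, 8, 9, 10, 4]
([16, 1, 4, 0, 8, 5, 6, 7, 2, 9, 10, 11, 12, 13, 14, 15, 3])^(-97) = (0 3 16)(2 8 4)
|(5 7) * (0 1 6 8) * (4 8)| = 10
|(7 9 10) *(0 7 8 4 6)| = 7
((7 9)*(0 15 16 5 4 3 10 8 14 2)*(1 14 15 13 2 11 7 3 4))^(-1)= (0 2 13)(1 5 16 15 8 10 3 9 7 11 14)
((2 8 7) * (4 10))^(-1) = (2 7 8)(4 10)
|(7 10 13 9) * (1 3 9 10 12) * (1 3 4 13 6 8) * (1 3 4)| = |(3 9 7 12 4 13 10 6 8)| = 9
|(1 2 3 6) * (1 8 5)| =6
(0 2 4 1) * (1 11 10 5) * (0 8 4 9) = (0 2 9)(1 8 4 11 10 5) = [2, 8, 9, 3, 11, 1, 6, 7, 4, 0, 5, 10]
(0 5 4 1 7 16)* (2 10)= (0 5 4 1 7 16)(2 10)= [5, 7, 10, 3, 1, 4, 6, 16, 8, 9, 2, 11, 12, 13, 14, 15, 0]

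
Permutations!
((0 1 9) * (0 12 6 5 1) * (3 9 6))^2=((1 6 5)(3 9 12))^2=(1 5 6)(3 12 9)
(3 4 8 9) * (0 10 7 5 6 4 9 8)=(0 10 7 5 6 4)(3 9)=[10, 1, 2, 9, 0, 6, 4, 5, 8, 3, 7]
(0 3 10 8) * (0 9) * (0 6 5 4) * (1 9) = (0 3 10 8 1 9 6 5 4) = [3, 9, 2, 10, 0, 4, 5, 7, 1, 6, 8]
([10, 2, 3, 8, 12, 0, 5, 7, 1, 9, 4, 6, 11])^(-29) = (0 5 6 11 12 4 10)(1 8 3 2)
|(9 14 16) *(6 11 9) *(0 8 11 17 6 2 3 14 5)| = |(0 8 11 9 5)(2 3 14 16)(6 17)| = 20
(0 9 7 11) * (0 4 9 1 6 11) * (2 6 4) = (0 1 4 9 7)(2 6 11) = [1, 4, 6, 3, 9, 5, 11, 0, 8, 7, 10, 2]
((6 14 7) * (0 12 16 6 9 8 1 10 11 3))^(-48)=(16)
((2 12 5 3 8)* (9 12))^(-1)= (2 8 3 5 12 9)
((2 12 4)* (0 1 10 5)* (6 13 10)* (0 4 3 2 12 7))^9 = (0 2 12 5 13 1 7 3 4 10 6)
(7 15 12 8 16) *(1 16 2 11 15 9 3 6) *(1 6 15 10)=(1 16 7 9 3 15 12 8 2 11 10)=[0, 16, 11, 15, 4, 5, 6, 9, 2, 3, 1, 10, 8, 13, 14, 12, 7]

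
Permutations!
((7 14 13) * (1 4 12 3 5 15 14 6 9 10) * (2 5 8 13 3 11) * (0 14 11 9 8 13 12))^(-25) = (0 4 1 10 9 12 8 6 7 13 3 14)(2 11 15 5)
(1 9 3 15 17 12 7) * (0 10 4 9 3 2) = (0 10 4 9 2)(1 3 15 17 12 7) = [10, 3, 0, 15, 9, 5, 6, 1, 8, 2, 4, 11, 7, 13, 14, 17, 16, 12]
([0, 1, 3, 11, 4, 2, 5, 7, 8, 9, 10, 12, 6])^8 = (2 11 6)(3 12 5)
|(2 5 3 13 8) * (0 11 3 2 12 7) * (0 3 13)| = |(0 11 13 8 12 7 3)(2 5)| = 14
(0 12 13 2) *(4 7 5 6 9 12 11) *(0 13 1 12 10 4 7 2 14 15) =(0 11 7 5 6 9 10 4 2 13 14 15)(1 12) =[11, 12, 13, 3, 2, 6, 9, 5, 8, 10, 4, 7, 1, 14, 15, 0]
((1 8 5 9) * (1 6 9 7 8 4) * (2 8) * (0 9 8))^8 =(0 9 6 8 5 7 2)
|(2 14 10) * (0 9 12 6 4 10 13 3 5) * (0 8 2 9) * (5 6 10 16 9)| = 12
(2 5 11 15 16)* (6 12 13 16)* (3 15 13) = [0, 1, 5, 15, 4, 11, 12, 7, 8, 9, 10, 13, 3, 16, 14, 6, 2] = (2 5 11 13 16)(3 15 6 12)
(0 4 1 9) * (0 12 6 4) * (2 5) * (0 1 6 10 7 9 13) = (0 1 13)(2 5)(4 6)(7 9 12 10) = [1, 13, 5, 3, 6, 2, 4, 9, 8, 12, 7, 11, 10, 0]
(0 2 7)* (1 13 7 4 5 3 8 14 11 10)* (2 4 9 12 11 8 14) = (0 4 5 3 14 8 2 9 12 11 10 1 13 7) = [4, 13, 9, 14, 5, 3, 6, 0, 2, 12, 1, 10, 11, 7, 8]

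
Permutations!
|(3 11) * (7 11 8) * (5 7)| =|(3 8 5 7 11)| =5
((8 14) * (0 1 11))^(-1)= ((0 1 11)(8 14))^(-1)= (0 11 1)(8 14)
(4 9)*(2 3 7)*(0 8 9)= (0 8 9 4)(2 3 7)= [8, 1, 3, 7, 0, 5, 6, 2, 9, 4]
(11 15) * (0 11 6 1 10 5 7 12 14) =(0 11 15 6 1 10 5 7 12 14) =[11, 10, 2, 3, 4, 7, 1, 12, 8, 9, 5, 15, 14, 13, 0, 6]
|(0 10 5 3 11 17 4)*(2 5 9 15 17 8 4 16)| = |(0 10 9 15 17 16 2 5 3 11 8 4)| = 12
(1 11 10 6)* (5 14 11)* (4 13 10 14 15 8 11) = [0, 5, 2, 3, 13, 15, 1, 7, 11, 9, 6, 14, 12, 10, 4, 8] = (1 5 15 8 11 14 4 13 10 6)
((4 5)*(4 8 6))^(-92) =(8)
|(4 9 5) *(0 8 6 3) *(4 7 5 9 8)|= |(9)(0 4 8 6 3)(5 7)|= 10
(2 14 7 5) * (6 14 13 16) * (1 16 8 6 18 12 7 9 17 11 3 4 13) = (1 16 18 12 7 5 2)(3 4 13 8 6 14 9 17 11) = [0, 16, 1, 4, 13, 2, 14, 5, 6, 17, 10, 3, 7, 8, 9, 15, 18, 11, 12]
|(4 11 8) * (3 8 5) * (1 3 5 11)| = 4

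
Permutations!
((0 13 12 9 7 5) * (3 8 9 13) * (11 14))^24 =((0 3 8 9 7 5)(11 14)(12 13))^24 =(14)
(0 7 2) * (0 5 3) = (0 7 2 5 3) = [7, 1, 5, 0, 4, 3, 6, 2]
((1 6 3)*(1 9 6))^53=((3 9 6))^53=(3 6 9)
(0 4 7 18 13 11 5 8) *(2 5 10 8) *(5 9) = [4, 1, 9, 3, 7, 2, 6, 18, 0, 5, 8, 10, 12, 11, 14, 15, 16, 17, 13] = (0 4 7 18 13 11 10 8)(2 9 5)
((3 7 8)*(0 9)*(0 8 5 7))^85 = (0 9 8 3)(5 7)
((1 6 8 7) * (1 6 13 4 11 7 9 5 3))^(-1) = ((1 13 4 11 7 6 8 9 5 3))^(-1) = (1 3 5 9 8 6 7 11 4 13)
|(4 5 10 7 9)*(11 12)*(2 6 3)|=|(2 6 3)(4 5 10 7 9)(11 12)|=30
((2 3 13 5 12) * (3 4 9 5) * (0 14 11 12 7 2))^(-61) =((0 14 11 12)(2 4 9 5 7)(3 13))^(-61) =(0 12 11 14)(2 7 5 9 4)(3 13)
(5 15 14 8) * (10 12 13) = (5 15 14 8)(10 12 13) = [0, 1, 2, 3, 4, 15, 6, 7, 5, 9, 12, 11, 13, 10, 8, 14]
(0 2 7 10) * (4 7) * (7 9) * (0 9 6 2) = [0, 1, 4, 3, 6, 5, 2, 10, 8, 7, 9] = (2 4 6)(7 10 9)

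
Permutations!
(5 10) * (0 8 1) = (0 8 1)(5 10) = [8, 0, 2, 3, 4, 10, 6, 7, 1, 9, 5]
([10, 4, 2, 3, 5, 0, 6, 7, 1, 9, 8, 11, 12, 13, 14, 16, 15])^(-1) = [5, 8, 2, 3, 1, 4, 6, 7, 10, 9, 0, 11, 12, 13, 14, 16, 15]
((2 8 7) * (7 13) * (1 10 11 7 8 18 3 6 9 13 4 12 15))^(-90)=(1 9 11 8 2 12 3)(4 18 15 6 10 13 7)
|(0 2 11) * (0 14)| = 4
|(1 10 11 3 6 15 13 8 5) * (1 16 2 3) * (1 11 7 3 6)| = |(1 10 7 3)(2 6 15 13 8 5 16)| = 28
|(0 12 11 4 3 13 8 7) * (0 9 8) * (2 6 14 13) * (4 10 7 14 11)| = 13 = |(0 12 4 3 2 6 11 10 7 9 8 14 13)|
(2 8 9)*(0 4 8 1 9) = (0 4 8)(1 9 2) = [4, 9, 1, 3, 8, 5, 6, 7, 0, 2]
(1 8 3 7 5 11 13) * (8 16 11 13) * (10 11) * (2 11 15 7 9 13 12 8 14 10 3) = (1 16 3 9 13)(2 11 14 10 15 7 5 12 8) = [0, 16, 11, 9, 4, 12, 6, 5, 2, 13, 15, 14, 8, 1, 10, 7, 3]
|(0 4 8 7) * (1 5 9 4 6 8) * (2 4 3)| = 12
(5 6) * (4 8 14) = [0, 1, 2, 3, 8, 6, 5, 7, 14, 9, 10, 11, 12, 13, 4] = (4 8 14)(5 6)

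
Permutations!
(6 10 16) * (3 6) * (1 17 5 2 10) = (1 17 5 2 10 16 3 6) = [0, 17, 10, 6, 4, 2, 1, 7, 8, 9, 16, 11, 12, 13, 14, 15, 3, 5]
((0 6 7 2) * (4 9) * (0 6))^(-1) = ((2 6 7)(4 9))^(-1) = (2 7 6)(4 9)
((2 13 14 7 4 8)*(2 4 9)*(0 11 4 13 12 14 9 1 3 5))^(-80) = (0 3 7 12 9 8 11 5 1 14 2 13 4)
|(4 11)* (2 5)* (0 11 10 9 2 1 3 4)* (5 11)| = |(0 5 1 3 4 10 9 2 11)| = 9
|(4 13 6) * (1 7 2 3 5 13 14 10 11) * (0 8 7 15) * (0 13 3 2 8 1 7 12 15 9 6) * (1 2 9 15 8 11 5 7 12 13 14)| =16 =|(0 2 9 6 4 1 15 14 10 5 3 7 11 12 8 13)|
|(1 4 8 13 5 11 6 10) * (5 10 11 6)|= |(1 4 8 13 10)(5 6 11)|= 15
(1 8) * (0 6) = (0 6)(1 8) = [6, 8, 2, 3, 4, 5, 0, 7, 1]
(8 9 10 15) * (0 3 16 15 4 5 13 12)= (0 3 16 15 8 9 10 4 5 13 12)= [3, 1, 2, 16, 5, 13, 6, 7, 9, 10, 4, 11, 0, 12, 14, 8, 15]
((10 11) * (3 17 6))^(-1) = ((3 17 6)(10 11))^(-1) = (3 6 17)(10 11)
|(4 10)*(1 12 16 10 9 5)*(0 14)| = 14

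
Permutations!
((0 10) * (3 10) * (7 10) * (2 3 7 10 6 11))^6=(0 10 3 2 11 6 7)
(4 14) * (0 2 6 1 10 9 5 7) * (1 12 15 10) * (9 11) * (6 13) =(0 2 13 6 12 15 10 11 9 5 7)(4 14) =[2, 1, 13, 3, 14, 7, 12, 0, 8, 5, 11, 9, 15, 6, 4, 10]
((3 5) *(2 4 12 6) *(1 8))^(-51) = ((1 8)(2 4 12 6)(3 5))^(-51) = (1 8)(2 4 12 6)(3 5)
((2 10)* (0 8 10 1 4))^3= (0 2)(1 8)(4 10)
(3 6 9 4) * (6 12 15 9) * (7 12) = (3 7 12 15 9 4) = [0, 1, 2, 7, 3, 5, 6, 12, 8, 4, 10, 11, 15, 13, 14, 9]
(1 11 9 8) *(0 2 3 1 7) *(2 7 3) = [7, 11, 2, 1, 4, 5, 6, 0, 3, 8, 10, 9] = (0 7)(1 11 9 8 3)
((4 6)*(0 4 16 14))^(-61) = (0 14 16 6 4)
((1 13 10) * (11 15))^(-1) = ((1 13 10)(11 15))^(-1) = (1 10 13)(11 15)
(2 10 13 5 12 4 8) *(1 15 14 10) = [0, 15, 1, 3, 8, 12, 6, 7, 2, 9, 13, 11, 4, 5, 10, 14] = (1 15 14 10 13 5 12 4 8 2)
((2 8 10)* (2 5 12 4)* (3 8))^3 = ((2 3 8 10 5 12 4))^3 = (2 10 4 8 12 3 5)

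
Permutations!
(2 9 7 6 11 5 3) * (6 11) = [0, 1, 9, 2, 4, 3, 6, 11, 8, 7, 10, 5] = (2 9 7 11 5 3)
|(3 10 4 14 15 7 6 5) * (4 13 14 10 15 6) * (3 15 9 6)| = 10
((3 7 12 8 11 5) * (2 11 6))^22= (2 8 7 5)(3 11 6 12)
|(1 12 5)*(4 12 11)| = 5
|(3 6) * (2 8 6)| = 4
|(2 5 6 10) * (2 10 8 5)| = 3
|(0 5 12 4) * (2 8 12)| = 6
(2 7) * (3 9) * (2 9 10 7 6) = [0, 1, 6, 10, 4, 5, 2, 9, 8, 3, 7] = (2 6)(3 10 7 9)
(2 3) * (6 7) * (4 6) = (2 3)(4 6 7) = [0, 1, 3, 2, 6, 5, 7, 4]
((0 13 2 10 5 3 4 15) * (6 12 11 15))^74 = ((0 13 2 10 5 3 4 6 12 11 15))^74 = (0 12 3 2 15 6 5 13 11 4 10)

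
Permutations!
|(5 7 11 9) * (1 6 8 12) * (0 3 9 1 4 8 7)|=12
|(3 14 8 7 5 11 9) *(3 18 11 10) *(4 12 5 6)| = 9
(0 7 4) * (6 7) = (0 6 7 4) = [6, 1, 2, 3, 0, 5, 7, 4]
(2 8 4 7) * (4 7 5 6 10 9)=(2 8 7)(4 5 6 10 9)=[0, 1, 8, 3, 5, 6, 10, 2, 7, 4, 9]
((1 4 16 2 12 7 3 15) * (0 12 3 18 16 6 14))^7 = ((0 12 7 18 16 2 3 15 1 4 6 14))^7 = (0 15 7 4 16 14 3 12 1 18 6 2)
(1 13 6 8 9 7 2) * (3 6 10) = (1 13 10 3 6 8 9 7 2) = [0, 13, 1, 6, 4, 5, 8, 2, 9, 7, 3, 11, 12, 10]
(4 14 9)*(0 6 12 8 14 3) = (0 6 12 8 14 9 4 3) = [6, 1, 2, 0, 3, 5, 12, 7, 14, 4, 10, 11, 8, 13, 9]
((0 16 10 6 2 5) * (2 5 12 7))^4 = ((0 16 10 6 5)(2 12 7))^4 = (0 5 6 10 16)(2 12 7)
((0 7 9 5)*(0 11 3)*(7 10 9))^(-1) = (0 3 11 5 9 10)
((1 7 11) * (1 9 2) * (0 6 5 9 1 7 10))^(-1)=((0 6 5 9 2 7 11 1 10))^(-1)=(0 10 1 11 7 2 9 5 6)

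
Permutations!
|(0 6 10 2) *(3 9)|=|(0 6 10 2)(3 9)|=4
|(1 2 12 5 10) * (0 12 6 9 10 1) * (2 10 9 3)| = 15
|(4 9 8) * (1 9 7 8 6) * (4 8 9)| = 5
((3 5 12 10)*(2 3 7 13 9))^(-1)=(2 9 13 7 10 12 5 3)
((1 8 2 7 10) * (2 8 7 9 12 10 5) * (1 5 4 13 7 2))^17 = (1 5 10 12 9 2)(4 7 13)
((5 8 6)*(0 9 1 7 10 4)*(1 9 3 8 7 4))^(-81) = (10)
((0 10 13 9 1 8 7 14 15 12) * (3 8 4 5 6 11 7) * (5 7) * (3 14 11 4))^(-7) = (0 9 8 12 13 3 15 10 1 14)(4 5 7 6 11)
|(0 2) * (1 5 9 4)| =4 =|(0 2)(1 5 9 4)|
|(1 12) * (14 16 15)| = |(1 12)(14 16 15)| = 6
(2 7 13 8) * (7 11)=(2 11 7 13 8)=[0, 1, 11, 3, 4, 5, 6, 13, 2, 9, 10, 7, 12, 8]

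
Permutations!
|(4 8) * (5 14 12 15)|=4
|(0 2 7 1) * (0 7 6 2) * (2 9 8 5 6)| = 4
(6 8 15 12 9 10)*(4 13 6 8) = (4 13 6)(8 15 12 9 10) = [0, 1, 2, 3, 13, 5, 4, 7, 15, 10, 8, 11, 9, 6, 14, 12]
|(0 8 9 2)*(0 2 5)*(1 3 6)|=12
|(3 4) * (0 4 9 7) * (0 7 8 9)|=6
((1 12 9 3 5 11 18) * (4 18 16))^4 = (1 5 18 3 4 9 16 12 11)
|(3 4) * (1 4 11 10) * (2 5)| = |(1 4 3 11 10)(2 5)| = 10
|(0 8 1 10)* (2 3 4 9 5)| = 20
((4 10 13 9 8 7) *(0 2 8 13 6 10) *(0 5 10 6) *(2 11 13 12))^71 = (0 2 10 12 5 9 4 13 7 11 8)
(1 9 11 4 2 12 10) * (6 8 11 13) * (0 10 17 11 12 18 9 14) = (0 10 1 14)(2 18 9 13 6 8 12 17 11 4) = [10, 14, 18, 3, 2, 5, 8, 7, 12, 13, 1, 4, 17, 6, 0, 15, 16, 11, 9]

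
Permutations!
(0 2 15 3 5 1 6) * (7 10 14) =(0 2 15 3 5 1 6)(7 10 14) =[2, 6, 15, 5, 4, 1, 0, 10, 8, 9, 14, 11, 12, 13, 7, 3]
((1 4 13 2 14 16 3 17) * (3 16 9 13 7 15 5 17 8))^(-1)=(1 17 5 15 7 4)(2 13 9 14)(3 8)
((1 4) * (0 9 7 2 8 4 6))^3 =(0 2 1 9 8 6 7 4) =((0 9 7 2 8 4 1 6))^3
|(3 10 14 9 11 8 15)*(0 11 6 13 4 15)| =|(0 11 8)(3 10 14 9 6 13 4 15)| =24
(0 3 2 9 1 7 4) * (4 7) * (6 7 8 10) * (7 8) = (0 3 2 9 1 4)(6 8 10) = [3, 4, 9, 2, 0, 5, 8, 7, 10, 1, 6]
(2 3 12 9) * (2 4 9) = (2 3 12)(4 9) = [0, 1, 3, 12, 9, 5, 6, 7, 8, 4, 10, 11, 2]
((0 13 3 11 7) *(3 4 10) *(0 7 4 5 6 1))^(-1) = (0 1 6 5 13)(3 10 4 11)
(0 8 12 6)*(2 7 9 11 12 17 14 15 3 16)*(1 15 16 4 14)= (0 8 17 1 15 3 4 14 16 2 7 9 11 12 6)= [8, 15, 7, 4, 14, 5, 0, 9, 17, 11, 10, 12, 6, 13, 16, 3, 2, 1]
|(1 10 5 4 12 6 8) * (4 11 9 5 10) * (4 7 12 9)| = |(1 7 12 6 8)(4 9 5 11)| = 20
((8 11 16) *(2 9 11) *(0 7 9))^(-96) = (0 9 16 2 7 11 8)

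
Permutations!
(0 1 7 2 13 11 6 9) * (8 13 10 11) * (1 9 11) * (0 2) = (0 9 2 10 1 7)(6 11)(8 13) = [9, 7, 10, 3, 4, 5, 11, 0, 13, 2, 1, 6, 12, 8]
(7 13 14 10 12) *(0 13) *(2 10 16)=(0 13 14 16 2 10 12 7)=[13, 1, 10, 3, 4, 5, 6, 0, 8, 9, 12, 11, 7, 14, 16, 15, 2]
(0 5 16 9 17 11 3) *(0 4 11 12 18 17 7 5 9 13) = [9, 1, 2, 4, 11, 16, 6, 5, 8, 7, 10, 3, 18, 0, 14, 15, 13, 12, 17] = (0 9 7 5 16 13)(3 4 11)(12 18 17)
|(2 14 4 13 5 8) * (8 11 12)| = 8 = |(2 14 4 13 5 11 12 8)|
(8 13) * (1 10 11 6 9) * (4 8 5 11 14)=(1 10 14 4 8 13 5 11 6 9)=[0, 10, 2, 3, 8, 11, 9, 7, 13, 1, 14, 6, 12, 5, 4]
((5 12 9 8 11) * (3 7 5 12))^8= ((3 7 5)(8 11 12 9))^8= (12)(3 5 7)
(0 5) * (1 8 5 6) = (0 6 1 8 5) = [6, 8, 2, 3, 4, 0, 1, 7, 5]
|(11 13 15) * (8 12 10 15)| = 6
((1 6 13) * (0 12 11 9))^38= ((0 12 11 9)(1 6 13))^38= (0 11)(1 13 6)(9 12)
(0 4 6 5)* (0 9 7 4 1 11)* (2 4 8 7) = (0 1 11)(2 4 6 5 9)(7 8) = [1, 11, 4, 3, 6, 9, 5, 8, 7, 2, 10, 0]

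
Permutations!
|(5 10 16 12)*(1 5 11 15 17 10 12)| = 8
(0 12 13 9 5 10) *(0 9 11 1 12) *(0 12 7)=[12, 7, 2, 3, 4, 10, 6, 0, 8, 5, 9, 1, 13, 11]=(0 12 13 11 1 7)(5 10 9)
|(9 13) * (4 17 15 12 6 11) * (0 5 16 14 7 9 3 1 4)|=|(0 5 16 14 7 9 13 3 1 4 17 15 12 6 11)|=15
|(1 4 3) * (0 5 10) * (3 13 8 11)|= |(0 5 10)(1 4 13 8 11 3)|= 6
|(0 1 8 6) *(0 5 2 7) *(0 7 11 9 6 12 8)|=|(0 1)(2 11 9 6 5)(8 12)|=10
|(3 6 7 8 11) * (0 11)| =6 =|(0 11 3 6 7 8)|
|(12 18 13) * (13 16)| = 4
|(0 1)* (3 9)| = |(0 1)(3 9)| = 2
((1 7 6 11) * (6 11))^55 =((1 7 11))^55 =(1 7 11)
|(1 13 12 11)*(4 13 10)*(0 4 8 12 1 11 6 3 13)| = |(0 4)(1 10 8 12 6 3 13)| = 14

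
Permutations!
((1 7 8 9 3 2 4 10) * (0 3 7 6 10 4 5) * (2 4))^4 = ((0 3 4 2 5)(1 6 10)(7 8 9))^4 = (0 5 2 4 3)(1 6 10)(7 8 9)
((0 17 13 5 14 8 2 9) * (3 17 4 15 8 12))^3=((0 4 15 8 2 9)(3 17 13 5 14 12))^3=(0 8)(2 4)(3 5)(9 15)(12 13)(14 17)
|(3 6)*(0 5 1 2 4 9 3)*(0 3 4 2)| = 6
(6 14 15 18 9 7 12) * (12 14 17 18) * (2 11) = (2 11)(6 17 18 9 7 14 15 12) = [0, 1, 11, 3, 4, 5, 17, 14, 8, 7, 10, 2, 6, 13, 15, 12, 16, 18, 9]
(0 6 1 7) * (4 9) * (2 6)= (0 2 6 1 7)(4 9)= [2, 7, 6, 3, 9, 5, 1, 0, 8, 4]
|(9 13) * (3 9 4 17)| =5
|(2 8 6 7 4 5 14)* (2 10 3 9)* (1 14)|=11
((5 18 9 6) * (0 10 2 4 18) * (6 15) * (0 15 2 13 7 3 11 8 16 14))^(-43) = (0 13 3 8 14 10 7 11 16)(2 4 18 9)(5 6 15)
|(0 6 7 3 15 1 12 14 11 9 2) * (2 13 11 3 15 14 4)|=24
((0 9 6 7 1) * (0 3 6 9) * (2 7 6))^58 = (9)(1 2)(3 7)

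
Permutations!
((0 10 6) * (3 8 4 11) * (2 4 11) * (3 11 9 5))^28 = (11)(0 10 6)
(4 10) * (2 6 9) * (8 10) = [0, 1, 6, 3, 8, 5, 9, 7, 10, 2, 4] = (2 6 9)(4 8 10)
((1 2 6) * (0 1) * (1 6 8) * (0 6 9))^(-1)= (0 9)(1 8 2)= ((0 9)(1 2 8))^(-1)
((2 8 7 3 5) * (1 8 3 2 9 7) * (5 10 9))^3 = (1 8)(2 9 3 7 10)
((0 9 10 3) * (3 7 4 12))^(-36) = (0 3 12 4 7 10 9)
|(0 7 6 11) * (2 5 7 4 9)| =8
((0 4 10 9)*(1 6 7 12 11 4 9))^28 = (12)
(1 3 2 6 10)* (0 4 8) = (0 4 8)(1 3 2 6 10) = [4, 3, 6, 2, 8, 5, 10, 7, 0, 9, 1]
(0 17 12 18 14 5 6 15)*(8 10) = (0 17 12 18 14 5 6 15)(8 10) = [17, 1, 2, 3, 4, 6, 15, 7, 10, 9, 8, 11, 18, 13, 5, 0, 16, 12, 14]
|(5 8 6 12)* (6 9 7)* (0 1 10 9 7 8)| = |(0 1 10 9 8 7 6 12 5)| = 9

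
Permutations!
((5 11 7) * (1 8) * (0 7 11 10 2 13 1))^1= ((0 7 5 10 2 13 1 8))^1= (0 7 5 10 2 13 1 8)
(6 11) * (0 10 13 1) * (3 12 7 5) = (0 10 13 1)(3 12 7 5)(6 11) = [10, 0, 2, 12, 4, 3, 11, 5, 8, 9, 13, 6, 7, 1]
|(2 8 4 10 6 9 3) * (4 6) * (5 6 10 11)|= |(2 8 10 4 11 5 6 9 3)|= 9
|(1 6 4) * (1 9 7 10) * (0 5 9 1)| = 15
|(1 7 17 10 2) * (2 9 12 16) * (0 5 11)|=|(0 5 11)(1 7 17 10 9 12 16 2)|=24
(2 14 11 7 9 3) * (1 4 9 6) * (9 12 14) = (1 4 12 14 11 7 6)(2 9 3) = [0, 4, 9, 2, 12, 5, 1, 6, 8, 3, 10, 7, 14, 13, 11]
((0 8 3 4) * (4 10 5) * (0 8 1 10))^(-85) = ((0 1 10 5 4 8 3))^(-85) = (0 3 8 4 5 10 1)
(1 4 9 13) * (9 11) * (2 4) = [0, 2, 4, 3, 11, 5, 6, 7, 8, 13, 10, 9, 12, 1] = (1 2 4 11 9 13)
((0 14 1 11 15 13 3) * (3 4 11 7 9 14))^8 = (15) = ((0 3)(1 7 9 14)(4 11 15 13))^8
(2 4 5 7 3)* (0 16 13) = (0 16 13)(2 4 5 7 3) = [16, 1, 4, 2, 5, 7, 6, 3, 8, 9, 10, 11, 12, 0, 14, 15, 13]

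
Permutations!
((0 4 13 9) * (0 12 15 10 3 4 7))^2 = ((0 7)(3 4 13 9 12 15 10))^2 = (3 13 12 10 4 9 15)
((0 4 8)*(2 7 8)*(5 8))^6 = (8)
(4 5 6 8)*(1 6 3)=(1 6 8 4 5 3)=[0, 6, 2, 1, 5, 3, 8, 7, 4]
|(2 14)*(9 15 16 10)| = 4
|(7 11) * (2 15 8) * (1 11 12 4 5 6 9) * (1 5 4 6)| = |(1 11 7 12 6 9 5)(2 15 8)| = 21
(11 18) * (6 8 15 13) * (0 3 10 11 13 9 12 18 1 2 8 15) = (0 3 10 11 1 2 8)(6 15 9 12 18 13) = [3, 2, 8, 10, 4, 5, 15, 7, 0, 12, 11, 1, 18, 6, 14, 9, 16, 17, 13]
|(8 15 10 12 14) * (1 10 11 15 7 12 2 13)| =|(1 10 2 13)(7 12 14 8)(11 15)| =4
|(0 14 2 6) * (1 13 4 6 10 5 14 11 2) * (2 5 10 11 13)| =|(0 13 4 6)(1 2 11 5 14)| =20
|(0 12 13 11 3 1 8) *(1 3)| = 6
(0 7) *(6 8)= (0 7)(6 8)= [7, 1, 2, 3, 4, 5, 8, 0, 6]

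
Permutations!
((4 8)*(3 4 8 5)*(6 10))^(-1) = (3 5 4)(6 10) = ((3 4 5)(6 10))^(-1)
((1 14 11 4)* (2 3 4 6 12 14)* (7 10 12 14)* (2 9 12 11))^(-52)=(1 7 6 3 9 10 14 4 12 11 2)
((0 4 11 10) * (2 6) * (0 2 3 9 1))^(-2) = ((0 4 11 10 2 6 3 9 1))^(-2) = (0 9 6 10 4 1 3 2 11)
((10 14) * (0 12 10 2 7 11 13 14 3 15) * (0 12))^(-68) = ((2 7 11 13 14)(3 15 12 10))^(-68) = (15)(2 11 14 7 13)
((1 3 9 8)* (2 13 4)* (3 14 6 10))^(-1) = ((1 14 6 10 3 9 8)(2 13 4))^(-1) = (1 8 9 3 10 6 14)(2 4 13)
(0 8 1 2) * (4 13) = [8, 2, 0, 3, 13, 5, 6, 7, 1, 9, 10, 11, 12, 4] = (0 8 1 2)(4 13)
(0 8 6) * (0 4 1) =(0 8 6 4 1) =[8, 0, 2, 3, 1, 5, 4, 7, 6]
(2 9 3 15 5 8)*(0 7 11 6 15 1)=(0 7 11 6 15 5 8 2 9 3 1)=[7, 0, 9, 1, 4, 8, 15, 11, 2, 3, 10, 6, 12, 13, 14, 5]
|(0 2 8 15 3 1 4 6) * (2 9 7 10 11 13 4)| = |(0 9 7 10 11 13 4 6)(1 2 8 15 3)| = 40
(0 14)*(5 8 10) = (0 14)(5 8 10) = [14, 1, 2, 3, 4, 8, 6, 7, 10, 9, 5, 11, 12, 13, 0]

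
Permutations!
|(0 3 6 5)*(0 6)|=2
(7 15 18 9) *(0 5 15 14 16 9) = [5, 1, 2, 3, 4, 15, 6, 14, 8, 7, 10, 11, 12, 13, 16, 18, 9, 17, 0] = (0 5 15 18)(7 14 16 9)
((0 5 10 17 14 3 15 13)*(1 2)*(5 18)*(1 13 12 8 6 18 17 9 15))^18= (0 1 17 2 14 13 3)(5 9 12 6)(8 18 10 15)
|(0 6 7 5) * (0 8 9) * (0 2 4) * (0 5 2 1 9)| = |(0 6 7 2 4 5 8)(1 9)| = 14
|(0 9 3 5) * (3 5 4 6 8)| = 12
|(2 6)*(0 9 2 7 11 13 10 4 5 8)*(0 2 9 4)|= 10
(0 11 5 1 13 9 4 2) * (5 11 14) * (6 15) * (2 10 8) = (0 14 5 1 13 9 4 10 8 2)(6 15) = [14, 13, 0, 3, 10, 1, 15, 7, 2, 4, 8, 11, 12, 9, 5, 6]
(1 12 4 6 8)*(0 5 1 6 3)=(0 5 1 12 4 3)(6 8)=[5, 12, 2, 0, 3, 1, 8, 7, 6, 9, 10, 11, 4]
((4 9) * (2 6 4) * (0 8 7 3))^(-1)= (0 3 7 8)(2 9 4 6)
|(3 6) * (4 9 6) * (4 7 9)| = 4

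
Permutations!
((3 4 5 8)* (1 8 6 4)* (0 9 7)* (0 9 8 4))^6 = (9)(0 6 5 4 1 3 8)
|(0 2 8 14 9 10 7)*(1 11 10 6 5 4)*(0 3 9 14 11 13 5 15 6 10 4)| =|(0 2 8 11 4 1 13 5)(3 9 10 7)(6 15)| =8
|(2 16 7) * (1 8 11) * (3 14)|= 6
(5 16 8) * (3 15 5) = (3 15 5 16 8) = [0, 1, 2, 15, 4, 16, 6, 7, 3, 9, 10, 11, 12, 13, 14, 5, 8]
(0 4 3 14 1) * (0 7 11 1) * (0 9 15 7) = [4, 0, 2, 14, 3, 5, 6, 11, 8, 15, 10, 1, 12, 13, 9, 7] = (0 4 3 14 9 15 7 11 1)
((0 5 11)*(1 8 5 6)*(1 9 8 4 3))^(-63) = (0 8)(5 6)(9 11)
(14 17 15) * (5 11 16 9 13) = (5 11 16 9 13)(14 17 15) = [0, 1, 2, 3, 4, 11, 6, 7, 8, 13, 10, 16, 12, 5, 17, 14, 9, 15]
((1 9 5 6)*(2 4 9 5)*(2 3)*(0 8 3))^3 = ((0 8 3 2 4 9)(1 5 6))^3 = (0 2)(3 9)(4 8)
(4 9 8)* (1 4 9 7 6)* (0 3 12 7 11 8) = (0 3 12 7 6 1 4 11 8 9) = [3, 4, 2, 12, 11, 5, 1, 6, 9, 0, 10, 8, 7]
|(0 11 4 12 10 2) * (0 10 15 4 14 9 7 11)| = |(2 10)(4 12 15)(7 11 14 9)| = 12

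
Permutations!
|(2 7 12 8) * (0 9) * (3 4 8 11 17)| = |(0 9)(2 7 12 11 17 3 4 8)| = 8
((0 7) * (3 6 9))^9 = ((0 7)(3 6 9))^9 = (9)(0 7)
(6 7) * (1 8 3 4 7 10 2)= [0, 8, 1, 4, 7, 5, 10, 6, 3, 9, 2]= (1 8 3 4 7 6 10 2)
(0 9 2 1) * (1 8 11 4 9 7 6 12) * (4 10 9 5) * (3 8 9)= (0 7 6 12 1)(2 9)(3 8 11 10)(4 5)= [7, 0, 9, 8, 5, 4, 12, 6, 11, 2, 3, 10, 1]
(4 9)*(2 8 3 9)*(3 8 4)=(2 4)(3 9)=[0, 1, 4, 9, 2, 5, 6, 7, 8, 3]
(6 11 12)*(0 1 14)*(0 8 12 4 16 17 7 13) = [1, 14, 2, 3, 16, 5, 11, 13, 12, 9, 10, 4, 6, 0, 8, 15, 17, 7] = (0 1 14 8 12 6 11 4 16 17 7 13)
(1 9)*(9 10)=(1 10 9)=[0, 10, 2, 3, 4, 5, 6, 7, 8, 1, 9]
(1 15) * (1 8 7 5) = (1 15 8 7 5) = [0, 15, 2, 3, 4, 1, 6, 5, 7, 9, 10, 11, 12, 13, 14, 8]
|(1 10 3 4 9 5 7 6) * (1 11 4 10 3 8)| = 12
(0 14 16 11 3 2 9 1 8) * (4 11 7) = (0 14 16 7 4 11 3 2 9 1 8) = [14, 8, 9, 2, 11, 5, 6, 4, 0, 1, 10, 3, 12, 13, 16, 15, 7]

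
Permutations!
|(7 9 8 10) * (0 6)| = |(0 6)(7 9 8 10)| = 4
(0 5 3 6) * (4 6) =(0 5 3 4 6) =[5, 1, 2, 4, 6, 3, 0]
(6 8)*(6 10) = (6 8 10) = [0, 1, 2, 3, 4, 5, 8, 7, 10, 9, 6]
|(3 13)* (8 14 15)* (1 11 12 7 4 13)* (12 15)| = 10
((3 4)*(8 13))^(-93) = (3 4)(8 13)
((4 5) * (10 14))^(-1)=(4 5)(10 14)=((4 5)(10 14))^(-1)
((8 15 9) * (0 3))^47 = (0 3)(8 9 15)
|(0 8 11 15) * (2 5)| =|(0 8 11 15)(2 5)| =4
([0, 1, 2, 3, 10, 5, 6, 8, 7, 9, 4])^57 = [0, 1, 2, 3, 10, 5, 6, 8, 7, 9, 4]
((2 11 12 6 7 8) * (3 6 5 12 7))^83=(2 8 7 11)(3 6)(5 12)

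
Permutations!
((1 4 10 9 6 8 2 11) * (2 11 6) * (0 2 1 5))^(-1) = (0 5 11 8 6 2)(1 9 10 4)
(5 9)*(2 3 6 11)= (2 3 6 11)(5 9)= [0, 1, 3, 6, 4, 9, 11, 7, 8, 5, 10, 2]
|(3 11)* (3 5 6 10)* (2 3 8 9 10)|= 15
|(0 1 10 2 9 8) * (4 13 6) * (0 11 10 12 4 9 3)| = |(0 1 12 4 13 6 9 8 11 10 2 3)| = 12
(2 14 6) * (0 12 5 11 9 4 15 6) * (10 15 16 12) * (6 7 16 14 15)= (0 10 6 2 15 7 16 12 5 11 9 4 14)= [10, 1, 15, 3, 14, 11, 2, 16, 8, 4, 6, 9, 5, 13, 0, 7, 12]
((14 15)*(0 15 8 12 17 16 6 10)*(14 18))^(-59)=(0 15 18 14 8 12 17 16 6 10)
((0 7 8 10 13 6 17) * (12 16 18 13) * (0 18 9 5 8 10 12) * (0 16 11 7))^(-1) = ((5 8 12 11 7 10 16 9)(6 17 18 13))^(-1) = (5 9 16 10 7 11 12 8)(6 13 18 17)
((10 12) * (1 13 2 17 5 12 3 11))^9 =((1 13 2 17 5 12 10 3 11))^9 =(17)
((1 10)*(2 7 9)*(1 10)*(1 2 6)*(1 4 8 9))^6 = (10)(4 9)(6 8)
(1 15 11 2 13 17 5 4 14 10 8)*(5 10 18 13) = (1 15 11 2 5 4 14 18 13 17 10 8) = [0, 15, 5, 3, 14, 4, 6, 7, 1, 9, 8, 2, 12, 17, 18, 11, 16, 10, 13]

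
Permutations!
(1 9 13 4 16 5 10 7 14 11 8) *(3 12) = (1 9 13 4 16 5 10 7 14 11 8)(3 12) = [0, 9, 2, 12, 16, 10, 6, 14, 1, 13, 7, 8, 3, 4, 11, 15, 5]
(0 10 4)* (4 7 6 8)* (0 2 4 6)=(0 10 7)(2 4)(6 8)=[10, 1, 4, 3, 2, 5, 8, 0, 6, 9, 7]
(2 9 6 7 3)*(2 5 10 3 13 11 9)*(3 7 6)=(3 5 10 7 13 11 9)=[0, 1, 2, 5, 4, 10, 6, 13, 8, 3, 7, 9, 12, 11]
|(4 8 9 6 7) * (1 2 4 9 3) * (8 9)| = |(1 2 4 9 6 7 8 3)| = 8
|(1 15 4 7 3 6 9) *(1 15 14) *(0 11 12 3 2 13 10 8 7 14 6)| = 60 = |(0 11 12 3)(1 6 9 15 4 14)(2 13 10 8 7)|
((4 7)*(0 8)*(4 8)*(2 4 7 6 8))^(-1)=((0 7 2 4 6 8))^(-1)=(0 8 6 4 2 7)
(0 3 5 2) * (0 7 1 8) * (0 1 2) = [3, 8, 7, 5, 4, 0, 6, 2, 1] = (0 3 5)(1 8)(2 7)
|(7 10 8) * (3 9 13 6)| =12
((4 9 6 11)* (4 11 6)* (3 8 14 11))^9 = ((3 8 14 11)(4 9))^9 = (3 8 14 11)(4 9)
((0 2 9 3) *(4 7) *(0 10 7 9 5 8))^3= ((0 2 5 8)(3 10 7 4 9))^3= (0 8 5 2)(3 4 10 9 7)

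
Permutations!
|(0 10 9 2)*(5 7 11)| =|(0 10 9 2)(5 7 11)| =12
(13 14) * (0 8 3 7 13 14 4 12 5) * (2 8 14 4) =(0 14 4 12 5)(2 8 3 7 13) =[14, 1, 8, 7, 12, 0, 6, 13, 3, 9, 10, 11, 5, 2, 4]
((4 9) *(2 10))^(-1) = (2 10)(4 9)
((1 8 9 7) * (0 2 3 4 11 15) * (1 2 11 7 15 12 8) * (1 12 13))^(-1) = (0 15 9 8 12 1 13 11)(2 7 4 3)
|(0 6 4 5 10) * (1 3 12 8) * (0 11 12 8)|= 21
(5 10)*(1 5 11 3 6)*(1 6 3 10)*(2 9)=(1 5)(2 9)(10 11)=[0, 5, 9, 3, 4, 1, 6, 7, 8, 2, 11, 10]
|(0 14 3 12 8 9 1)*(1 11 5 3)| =|(0 14 1)(3 12 8 9 11 5)| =6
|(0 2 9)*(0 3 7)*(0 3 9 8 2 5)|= 2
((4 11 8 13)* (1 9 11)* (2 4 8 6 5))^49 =(8 13)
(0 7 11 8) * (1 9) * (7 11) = (0 11 8)(1 9) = [11, 9, 2, 3, 4, 5, 6, 7, 0, 1, 10, 8]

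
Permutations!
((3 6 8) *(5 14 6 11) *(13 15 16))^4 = ((3 11 5 14 6 8)(13 15 16))^4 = (3 6 5)(8 14 11)(13 15 16)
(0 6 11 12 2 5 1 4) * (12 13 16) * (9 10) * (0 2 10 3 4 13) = (0 6 11)(1 13 16 12 10 9 3 4 2 5) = [6, 13, 5, 4, 2, 1, 11, 7, 8, 3, 9, 0, 10, 16, 14, 15, 12]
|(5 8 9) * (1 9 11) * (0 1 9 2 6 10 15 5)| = 10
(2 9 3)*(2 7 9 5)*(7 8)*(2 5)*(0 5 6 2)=(0 5 6 2)(3 8 7 9)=[5, 1, 0, 8, 4, 6, 2, 9, 7, 3]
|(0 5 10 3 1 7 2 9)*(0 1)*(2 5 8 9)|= |(0 8 9 1 7 5 10 3)|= 8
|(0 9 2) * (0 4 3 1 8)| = 7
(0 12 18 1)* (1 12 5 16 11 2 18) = (0 5 16 11 2 18 12 1) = [5, 0, 18, 3, 4, 16, 6, 7, 8, 9, 10, 2, 1, 13, 14, 15, 11, 17, 12]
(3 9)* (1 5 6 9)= [0, 5, 2, 1, 4, 6, 9, 7, 8, 3]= (1 5 6 9 3)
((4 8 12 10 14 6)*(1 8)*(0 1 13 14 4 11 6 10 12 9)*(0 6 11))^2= (0 8 6 1 9)(4 14)(10 13)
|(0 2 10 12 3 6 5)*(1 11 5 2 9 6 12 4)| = 18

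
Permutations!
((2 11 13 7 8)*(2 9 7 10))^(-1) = (2 10 13 11)(7 9 8) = ((2 11 13 10)(7 8 9))^(-1)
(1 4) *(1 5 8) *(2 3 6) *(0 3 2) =(0 3 6)(1 4 5 8) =[3, 4, 2, 6, 5, 8, 0, 7, 1]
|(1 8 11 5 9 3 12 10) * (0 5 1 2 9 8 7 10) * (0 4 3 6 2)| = |(0 5 8 11 1 7 10)(2 9 6)(3 12 4)| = 21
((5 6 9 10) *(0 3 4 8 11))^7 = ((0 3 4 8 11)(5 6 9 10))^7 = (0 4 11 3 8)(5 10 9 6)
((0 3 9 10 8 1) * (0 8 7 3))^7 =((1 8)(3 9 10 7))^7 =(1 8)(3 7 10 9)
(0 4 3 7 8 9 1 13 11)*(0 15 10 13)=(0 4 3 7 8 9 1)(10 13 11 15)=[4, 0, 2, 7, 3, 5, 6, 8, 9, 1, 13, 15, 12, 11, 14, 10]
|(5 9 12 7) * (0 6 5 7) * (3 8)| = |(0 6 5 9 12)(3 8)| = 10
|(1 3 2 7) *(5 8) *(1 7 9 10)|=|(1 3 2 9 10)(5 8)|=10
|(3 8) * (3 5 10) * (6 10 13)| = 6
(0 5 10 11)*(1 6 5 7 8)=[7, 6, 2, 3, 4, 10, 5, 8, 1, 9, 11, 0]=(0 7 8 1 6 5 10 11)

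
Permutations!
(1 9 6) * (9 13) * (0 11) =[11, 13, 2, 3, 4, 5, 1, 7, 8, 6, 10, 0, 12, 9] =(0 11)(1 13 9 6)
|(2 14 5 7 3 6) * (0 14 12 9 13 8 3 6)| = |(0 14 5 7 6 2 12 9 13 8 3)| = 11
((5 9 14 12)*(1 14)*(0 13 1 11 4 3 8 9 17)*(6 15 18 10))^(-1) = ((0 13 1 14 12 5 17)(3 8 9 11 4)(6 15 18 10))^(-1) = (0 17 5 12 14 1 13)(3 4 11 9 8)(6 10 18 15)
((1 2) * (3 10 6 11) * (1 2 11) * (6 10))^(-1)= (1 6 3 11)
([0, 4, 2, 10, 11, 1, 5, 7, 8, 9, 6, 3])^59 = (1 3 5 11 6 4 10)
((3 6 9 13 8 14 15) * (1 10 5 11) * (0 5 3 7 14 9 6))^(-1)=(0 3 10 1 11 5)(7 15 14)(8 13 9)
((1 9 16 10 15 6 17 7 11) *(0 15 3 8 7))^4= ((0 15 6 17)(1 9 16 10 3 8 7 11))^4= (17)(1 3)(7 16)(8 9)(10 11)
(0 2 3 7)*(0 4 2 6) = (0 6)(2 3 7 4) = [6, 1, 3, 7, 2, 5, 0, 4]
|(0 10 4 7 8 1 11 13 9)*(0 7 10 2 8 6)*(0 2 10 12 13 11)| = 11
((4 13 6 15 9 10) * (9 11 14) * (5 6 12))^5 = ((4 13 12 5 6 15 11 14 9 10))^5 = (4 15)(5 9)(6 10)(11 13)(12 14)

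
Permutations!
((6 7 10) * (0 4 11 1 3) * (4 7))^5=((0 7 10 6 4 11 1 3))^5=(0 11 10 3 4 7 1 6)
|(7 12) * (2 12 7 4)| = 3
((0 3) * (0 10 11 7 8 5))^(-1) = ((0 3 10 11 7 8 5))^(-1) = (0 5 8 7 11 10 3)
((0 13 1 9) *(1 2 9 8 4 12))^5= (0 13 2 9)(1 8 4 12)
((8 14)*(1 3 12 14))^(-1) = ((1 3 12 14 8))^(-1) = (1 8 14 12 3)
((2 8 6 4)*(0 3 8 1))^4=(0 4 3 2 8 1 6)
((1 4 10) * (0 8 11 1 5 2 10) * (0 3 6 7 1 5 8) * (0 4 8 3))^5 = ((0 4)(1 8 11 5 2 10 3 6 7))^5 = (0 4)(1 10 8 3 11 6 5 7 2)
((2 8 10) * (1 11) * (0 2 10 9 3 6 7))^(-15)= (0 7 6 3 9 8 2)(1 11)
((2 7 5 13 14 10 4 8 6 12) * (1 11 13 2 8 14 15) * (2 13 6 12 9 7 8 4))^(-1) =(1 15 13 5 7 9 6 11)(2 10 14 4 12 8)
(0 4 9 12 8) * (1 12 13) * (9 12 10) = [4, 10, 2, 3, 12, 5, 6, 7, 0, 13, 9, 11, 8, 1] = (0 4 12 8)(1 10 9 13)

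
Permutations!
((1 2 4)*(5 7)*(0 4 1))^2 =(7)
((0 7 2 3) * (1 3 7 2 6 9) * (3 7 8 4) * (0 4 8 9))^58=((0 2 9 1 7 6)(3 4))^58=(0 7 9)(1 2 6)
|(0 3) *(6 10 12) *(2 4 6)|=|(0 3)(2 4 6 10 12)|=10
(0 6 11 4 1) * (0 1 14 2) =(0 6 11 4 14 2) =[6, 1, 0, 3, 14, 5, 11, 7, 8, 9, 10, 4, 12, 13, 2]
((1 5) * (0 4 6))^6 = ((0 4 6)(1 5))^6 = (6)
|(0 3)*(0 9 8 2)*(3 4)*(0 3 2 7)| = |(0 4 2 3 9 8 7)| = 7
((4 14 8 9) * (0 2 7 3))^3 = (0 3 7 2)(4 9 8 14)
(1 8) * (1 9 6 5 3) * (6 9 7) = (9)(1 8 7 6 5 3) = [0, 8, 2, 1, 4, 3, 5, 6, 7, 9]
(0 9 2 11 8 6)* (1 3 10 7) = (0 9 2 11 8 6)(1 3 10 7) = [9, 3, 11, 10, 4, 5, 0, 1, 6, 2, 7, 8]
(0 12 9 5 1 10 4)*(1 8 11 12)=(0 1 10 4)(5 8 11 12 9)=[1, 10, 2, 3, 0, 8, 6, 7, 11, 5, 4, 12, 9]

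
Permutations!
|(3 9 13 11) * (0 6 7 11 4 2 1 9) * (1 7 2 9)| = 6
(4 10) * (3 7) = [0, 1, 2, 7, 10, 5, 6, 3, 8, 9, 4] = (3 7)(4 10)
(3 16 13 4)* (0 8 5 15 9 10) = (0 8 5 15 9 10)(3 16 13 4) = [8, 1, 2, 16, 3, 15, 6, 7, 5, 10, 0, 11, 12, 4, 14, 9, 13]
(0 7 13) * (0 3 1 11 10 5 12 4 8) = [7, 11, 2, 1, 8, 12, 6, 13, 0, 9, 5, 10, 4, 3] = (0 7 13 3 1 11 10 5 12 4 8)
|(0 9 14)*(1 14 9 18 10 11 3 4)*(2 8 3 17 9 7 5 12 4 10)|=|(0 18 2 8 3 10 11 17 9 7 5 12 4 1 14)|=15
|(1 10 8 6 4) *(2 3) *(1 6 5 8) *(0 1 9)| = 4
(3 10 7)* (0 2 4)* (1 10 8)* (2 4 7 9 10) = [4, 2, 7, 8, 0, 5, 6, 3, 1, 10, 9] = (0 4)(1 2 7 3 8)(9 10)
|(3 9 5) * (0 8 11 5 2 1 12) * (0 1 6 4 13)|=|(0 8 11 5 3 9 2 6 4 13)(1 12)|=10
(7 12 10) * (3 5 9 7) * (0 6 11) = [6, 1, 2, 5, 4, 9, 11, 12, 8, 7, 3, 0, 10] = (0 6 11)(3 5 9 7 12 10)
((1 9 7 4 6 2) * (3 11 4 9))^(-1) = (1 2 6 4 11 3)(7 9)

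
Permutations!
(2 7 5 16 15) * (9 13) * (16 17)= (2 7 5 17 16 15)(9 13)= [0, 1, 7, 3, 4, 17, 6, 5, 8, 13, 10, 11, 12, 9, 14, 2, 15, 16]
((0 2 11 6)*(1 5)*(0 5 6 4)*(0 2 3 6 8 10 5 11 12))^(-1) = (0 12 2 4 11 6 3)(1 5 10 8)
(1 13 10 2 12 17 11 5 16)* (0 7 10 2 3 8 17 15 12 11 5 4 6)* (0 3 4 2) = (0 7 10 4 6 3 8 17 5 16 1 13)(2 11)(12 15) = [7, 13, 11, 8, 6, 16, 3, 10, 17, 9, 4, 2, 15, 0, 14, 12, 1, 5]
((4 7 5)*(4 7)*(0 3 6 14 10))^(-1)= (0 10 14 6 3)(5 7)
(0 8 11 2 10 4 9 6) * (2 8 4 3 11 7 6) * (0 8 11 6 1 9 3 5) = (11)(0 4 3 6 8 7 1 9 2 10 5) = [4, 9, 10, 6, 3, 0, 8, 1, 7, 2, 5, 11]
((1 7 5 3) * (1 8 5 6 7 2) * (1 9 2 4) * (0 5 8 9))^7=((0 5 3 9 2)(1 4)(6 7))^7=(0 3 2 5 9)(1 4)(6 7)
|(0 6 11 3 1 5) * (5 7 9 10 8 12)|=11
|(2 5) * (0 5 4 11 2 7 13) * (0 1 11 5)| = |(1 11 2 4 5 7 13)| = 7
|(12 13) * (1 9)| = |(1 9)(12 13)| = 2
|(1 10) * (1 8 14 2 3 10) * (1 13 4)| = |(1 13 4)(2 3 10 8 14)| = 15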